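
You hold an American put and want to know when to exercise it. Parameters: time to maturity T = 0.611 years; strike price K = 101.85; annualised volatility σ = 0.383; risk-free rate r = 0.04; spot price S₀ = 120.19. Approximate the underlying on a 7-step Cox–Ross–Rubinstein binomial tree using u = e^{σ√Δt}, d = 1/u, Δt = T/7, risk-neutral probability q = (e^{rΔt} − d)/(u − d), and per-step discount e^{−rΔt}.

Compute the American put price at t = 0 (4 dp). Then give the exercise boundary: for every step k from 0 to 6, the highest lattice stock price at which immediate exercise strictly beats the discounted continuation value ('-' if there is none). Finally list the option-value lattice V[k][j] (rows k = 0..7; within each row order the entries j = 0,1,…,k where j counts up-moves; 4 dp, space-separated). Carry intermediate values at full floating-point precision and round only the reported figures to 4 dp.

params: Δt=0.08729 u=1.11980 d=0.89301 q=0.48716 e^(-rΔt)=0.99651
t_7 payoffs: 47.4157 33.5914 16.2563 0.0000 0.0000 0.0000 0.0000 0.0000
t_6: node(6,0) S=60.9558 payoff=40.8942 vs cont=40.5392 → 40.8942 [stop]  node(6,1) S=76.4363 payoff=25.4137 vs cont=25.0587 → 25.4137 [stop]  node(6,2) S=95.8482 payoff=6.0018 vs cont=8.3078 → 8.3078 [wait]  node(6,3) S=120.1900 payoff=0.0000 vs cont=0.0000 → 0.0000 [wait]  node(6,4) S=150.7137 payoff=0.0000 vs cont=0.0000 → 0.0000 [wait]  node(6,5) S=188.9893 payoff=0.0000 vs cont=0.0000 → 0.0000 [wait]  node(6,6) S=236.9854 payoff=0.0000 vs cont=0.0000 → 0.0000 [wait]  ⇒ S*(6)=76.4363
t_5: node(5,0) S=68.2586 payoff=33.5914 vs cont=33.2364 → 33.5914 [stop]  node(5,1) S=85.5937 payoff=16.2563 vs cont=17.0208 → 17.0208 [wait]  node(5,2) S=107.3312 payoff=0.0000 vs cont=4.2457 → 4.2457 [wait]  node(5,3) S=134.5893 payoff=0.0000 vs cont=0.0000 → 0.0000 [wait]  node(5,4) S=168.7699 payoff=0.0000 vs cont=0.0000 → 0.0000 [wait]  node(5,5) S=211.6310 payoff=0.0000 vs cont=0.0000 → 0.0000 [wait]  ⇒ S*(5)=68.2586
t_4: node(4,0) S=76.4363 payoff=25.4137 vs cont=25.4299 → 25.4299 [wait]  node(4,1) S=95.8482 payoff=6.0018 vs cont=10.7596 → 10.7596 [wait]  node(4,2) S=120.1900 payoff=0.0000 vs cont=2.1698 → 2.1698 [wait]  node(4,3) S=150.7137 payoff=0.0000 vs cont=0.0000 → 0.0000 [wait]  node(4,4) S=188.9893 payoff=0.0000 vs cont=0.0000 → 0.0000 [wait]  ⇒ S*(4)=-
t_3: node(3,0) S=85.5937 payoff=16.2563 vs cont=18.2193 → 18.2193 [wait]  node(3,1) S=107.3312 payoff=0.0000 vs cont=6.5520 → 6.5520 [wait]  node(3,2) S=134.5893 payoff=0.0000 vs cont=1.1089 → 1.1089 [wait]  node(3,3) S=168.7699 payoff=0.0000 vs cont=0.0000 → 0.0000 [wait]  ⇒ S*(3)=-
t_2: node(2,0) S=95.8482 payoff=6.0018 vs cont=12.4918 → 12.4918 [wait]  node(2,1) S=120.1900 payoff=0.0000 vs cont=3.8867 → 3.8867 [wait]  node(2,2) S=150.7137 payoff=0.0000 vs cont=0.5667 → 0.5667 [wait]  ⇒ S*(2)=-
t_1: node(1,0) S=107.3312 payoff=0.0000 vs cont=8.2708 → 8.2708 [wait]  node(1,1) S=134.5893 payoff=0.0000 vs cont=2.2614 → 2.2614 [wait]  ⇒ S*(1)=-
t_0: node(0,0) S=120.1900 payoff=0.0000 vs cont=5.3246 → 5.3246 [wait]  ⇒ S*(0)=-

price = 5.3246
boundary = - - - - - 68.2586 76.4363
tree:
5.3246
8.2708 2.2614
12.4918 3.8867 0.5667
18.2193 6.5520 1.1089 0.0000
25.4299 10.7596 2.1698 0.0000 0.0000
33.5914 17.0208 4.2457 0.0000 0.0000 0.0000
40.8942 25.4137 8.3078 0.0000 0.0000 0.0000 0.0000
47.4157 33.5914 16.2563 0.0000 0.0000 0.0000 0.0000 0.0000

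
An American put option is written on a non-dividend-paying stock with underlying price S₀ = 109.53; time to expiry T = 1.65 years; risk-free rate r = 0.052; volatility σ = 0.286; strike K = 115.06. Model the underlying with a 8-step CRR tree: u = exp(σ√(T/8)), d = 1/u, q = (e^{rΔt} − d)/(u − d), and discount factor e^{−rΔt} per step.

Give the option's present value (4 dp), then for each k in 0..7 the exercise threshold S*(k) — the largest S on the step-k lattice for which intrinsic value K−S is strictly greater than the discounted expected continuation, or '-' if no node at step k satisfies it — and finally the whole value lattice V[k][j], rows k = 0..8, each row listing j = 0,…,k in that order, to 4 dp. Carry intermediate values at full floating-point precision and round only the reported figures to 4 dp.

price = 15.3428
boundary = - - 84.4725 74.1834 84.4725 74.1834 84.4725 96.1887
tree:
15.3428
22.0203 9.2257
30.5875 14.2214 4.6014
40.8766 21.2524 7.7395 1.6714
49.9125 30.5875 12.6963 3.1212 0.3080
57.8478 40.8766 20.1566 5.7679 0.6340 0.0000
64.8165 49.9125 30.5875 10.5203 1.3051 0.0000 0.0000
70.9364 57.8478 40.8766 18.8713 2.6865 0.0000 0.0000 0.0000
76.3108 64.8165 49.9125 30.5875 5.5300 0.0000 0.0000 0.0000 0.0000

Δt=0.20625, u=1.13870, d=0.87820, q=0.50897, disc=e^(-rΔt)=0.98933
k=8 terminal: V=max(K-S,0) → 76.3108 64.8165 49.9125 30.5875 5.5300 0.0000 0.0000 0.0000 0.0000
k=7: j=0 S=44.1236 intr=70.9364 cont=69.7090 V=70.9364[EX]; j=1 S=57.2122 intr=57.8478 cont=56.6204 V=57.8478[EX]; j=2 S=74.1834 intr=40.8766 cont=39.6492 V=40.8766[EX]; j=3 S=96.1887 intr=18.8713 cont=17.6438 V=18.8713[EX]; j=4 S=124.7217 intr=0.0000 cont=2.6865 V=2.6865[hold]; j=5 S=161.7185 intr=0.0000 cont=0.0000 V=0.0000[hold]; j=6 S=209.6898 intr=0.0000 cont=0.0000 V=0.0000[hold]; j=7 S=271.8912 intr=0.0000 cont=0.0000 V=0.0000[hold]  S*(7)=96.1887
k=6: j=0 S=50.2435 intr=64.8165 cont=63.5891 V=64.8165[EX]; j=1 S=65.1475 intr=49.9125 cont=48.6851 V=49.9125[EX]; j=2 S=84.4725 intr=30.5875 cont=29.3601 V=30.5875[EX]; j=3 S=109.5300 intr=5.5300 cont=10.5203 V=10.5203[hold]; j=4 S=142.0204 intr=0.0000 cont=1.3051 V=1.3051[hold]; j=5 S=184.1486 intr=0.0000 cont=0.0000 V=0.0000[hold]; j=6 S=238.7736 intr=0.0000 cont=0.0000 V=0.0000[hold]  S*(6)=84.4725
k=5: j=0 S=57.2122 intr=57.8478 cont=56.6204 V=57.8478[EX]; j=1 S=74.1834 intr=40.8766 cont=39.6492 V=40.8766[EX]; j=2 S=96.1887 intr=18.8713 cont=20.1566 V=20.1566[hold]; j=3 S=124.7217 intr=0.0000 cont=5.7679 V=5.7679[hold]; j=4 S=161.7185 intr=0.0000 cont=0.6340 V=0.6340[hold]; j=5 S=209.6898 intr=0.0000 cont=0.0000 V=0.0000[hold]  S*(5)=74.1834
k=4: j=0 S=65.1475 intr=49.9125 cont=48.6851 V=49.9125[EX]; j=1 S=84.4725 intr=30.5875 cont=30.0073 V=30.5875[EX]; j=2 S=109.5300 intr=5.5300 cont=12.6963 V=12.6963[hold]; j=3 S=142.0204 intr=0.0000 cont=3.1212 V=3.1212[hold]; j=4 S=184.1486 intr=0.0000 cont=0.3080 V=0.3080[hold]  S*(4)=84.4725
k=3: j=0 S=74.1834 intr=40.8766 cont=39.6492 V=40.8766[EX]; j=1 S=96.1887 intr=18.8713 cont=21.2524 V=21.2524[hold]; j=2 S=124.7217 intr=0.0000 cont=7.7395 V=7.7395[hold]; j=3 S=161.7185 intr=0.0000 cont=1.6714 V=1.6714[hold]  S*(3)=74.1834
k=2: j=0 S=84.4725 intr=30.5875 cont=30.5590 V=30.5875[EX]; j=1 S=109.5300 intr=5.5300 cont=14.2214 V=14.2214[hold]; j=2 S=142.0204 intr=0.0000 cont=4.6014 V=4.6014[hold]  S*(2)=84.4725
k=1: j=0 S=96.1887 intr=18.8713 cont=22.0203 V=22.0203[hold]; j=1 S=124.7217 intr=0.0000 cont=9.2257 V=9.2257[hold]  S*(1)=-
k=0: j=0 S=109.5300 intr=5.5300 cont=15.3428 V=15.3428[hold]  S*(0)=-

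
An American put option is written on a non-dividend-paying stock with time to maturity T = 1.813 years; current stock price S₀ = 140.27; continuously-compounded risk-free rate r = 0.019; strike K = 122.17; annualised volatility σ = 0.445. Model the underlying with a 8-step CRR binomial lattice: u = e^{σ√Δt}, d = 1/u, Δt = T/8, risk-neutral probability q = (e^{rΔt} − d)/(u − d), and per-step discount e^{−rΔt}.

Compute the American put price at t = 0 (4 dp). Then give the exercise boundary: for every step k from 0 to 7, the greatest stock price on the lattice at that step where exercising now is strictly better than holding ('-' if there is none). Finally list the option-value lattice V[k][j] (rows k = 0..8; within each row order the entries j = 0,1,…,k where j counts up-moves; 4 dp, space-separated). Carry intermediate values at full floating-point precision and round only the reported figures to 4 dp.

price = 21.3836
boundary = - - - - 60.1113 48.6355 60.1113 74.2948
tree:
21.3836
29.2723 12.2253
38.9327 18.0860 5.3868
50.0890 26.0628 8.7919 1.3975
62.0587 36.3592 14.0917 2.5864 0.0000
73.5345 48.7117 22.0458 4.7868 0.0000 0.0000
82.8194 62.0587 33.3346 8.8592 0.0000 0.0000 0.0000
90.3317 73.5345 47.8752 16.3962 0.0000 0.0000 0.0000 0.0000
96.4099 82.8194 62.0587 30.3451 0.0000 0.0000 0.0000 0.0000 0.0000

params: Δt=0.22662 u=1.23595 d=0.80909 q=0.45735 e^(-rΔt)=0.99570
t_8 payoffs: 96.4099 82.8194 62.0587 30.3451 0.0000 0.0000 0.0000 0.0000 0.0000
t_7: node(7,0) S=31.8383 payoff=90.3317 vs cont=89.8068 → 90.3317 [stop]  node(7,1) S=48.6355 payoff=73.5345 vs cont=73.0095 → 73.5345 [stop]  node(7,2) S=74.2948 payoff=47.8752 vs cont=47.3503 → 47.8752 [stop]  node(7,3) S=113.4913 payoff=8.6787 vs cont=16.3962 → 16.3962 [wait]  node(7,4) S=173.3672 payoff=0.0000 vs cont=0.0000 → 0.0000 [wait]  node(7,5) S=264.8326 payoff=0.0000 vs cont=0.0000 → 0.0000 [wait]  node(7,6) S=404.5534 payoff=0.0000 vs cont=0.0000 → 0.0000 [wait]  node(7,7) S=617.9883 payoff=0.0000 vs cont=0.0000 → 0.0000 [wait]  ⇒ S*(7)=74.2948
t_6: node(6,0) S=39.3506 payoff=82.8194 vs cont=82.2945 → 82.8194 [stop]  node(6,1) S=60.1113 payoff=62.0587 vs cont=61.5338 → 62.0587 [stop]  node(6,2) S=91.8249 payoff=30.3451 vs cont=33.3346 → 33.3346 [wait]  node(6,3) S=140.2700 payoff=0.0000 vs cont=8.8592 → 8.8592 [wait]  node(6,4) S=214.2739 payoff=0.0000 vs cont=0.0000 → 0.0000 [wait]  node(6,5) S=327.3208 payoff=0.0000 vs cont=0.0000 → 0.0000 [wait]  node(6,6) S=500.0092 payoff=0.0000 vs cont=0.0000 → 0.0000 [wait]  ⇒ S*(6)=60.1113
t_5: node(5,0) S=48.6355 payoff=73.5345 vs cont=73.0095 → 73.5345 [stop]  node(5,1) S=74.2948 payoff=47.8752 vs cont=48.7117 → 48.7117 [wait]  node(5,2) S=113.4913 payoff=8.6787 vs cont=22.0458 → 22.0458 [wait]  node(5,3) S=173.3672 payoff=0.0000 vs cont=4.7868 → 4.7868 [wait]  node(5,4) S=264.8326 payoff=0.0000 vs cont=0.0000 → 0.0000 [wait]  node(5,5) S=404.5534 payoff=0.0000 vs cont=0.0000 → 0.0000 [wait]  ⇒ S*(5)=48.6355
t_4: node(4,0) S=60.1113 payoff=62.0587 vs cont=61.9147 → 62.0587 [stop]  node(4,1) S=91.8249 payoff=30.3451 vs cont=36.3592 → 36.3592 [wait]  node(4,2) S=140.2700 payoff=0.0000 vs cont=14.0917 → 14.0917 [wait]  node(4,3) S=214.2739 payoff=0.0000 vs cont=2.5864 → 2.5864 [wait]  node(4,4) S=327.3208 payoff=0.0000 vs cont=0.0000 → 0.0000 [wait]  ⇒ S*(4)=60.1113
t_3: node(3,0) S=74.2948 payoff=47.8752 vs cont=50.0890 → 50.0890 [wait]  node(3,1) S=113.4913 payoff=8.6787 vs cont=26.0628 → 26.0628 [wait]  node(3,2) S=173.3672 payoff=0.0000 vs cont=8.7919 → 8.7919 [wait]  node(3,3) S=264.8326 payoff=0.0000 vs cont=1.3975 → 1.3975 [wait]  ⇒ S*(3)=-
t_2: node(2,0) S=91.8249 payoff=30.3451 vs cont=38.9327 → 38.9327 [wait]  node(2,1) S=140.2700 payoff=0.0000 vs cont=18.0860 → 18.0860 [wait]  node(2,2) S=214.2739 payoff=0.0000 vs cont=5.3868 → 5.3868 [wait]  ⇒ S*(2)=-
t_1: node(1,0) S=113.4913 payoff=8.6787 vs cont=29.2723 → 29.2723 [wait]  node(1,1) S=173.3672 payoff=0.0000 vs cont=12.2253 → 12.2253 [wait]  ⇒ S*(1)=-
t_0: node(0,0) S=140.2700 payoff=0.0000 vs cont=21.3836 → 21.3836 [wait]  ⇒ S*(0)=-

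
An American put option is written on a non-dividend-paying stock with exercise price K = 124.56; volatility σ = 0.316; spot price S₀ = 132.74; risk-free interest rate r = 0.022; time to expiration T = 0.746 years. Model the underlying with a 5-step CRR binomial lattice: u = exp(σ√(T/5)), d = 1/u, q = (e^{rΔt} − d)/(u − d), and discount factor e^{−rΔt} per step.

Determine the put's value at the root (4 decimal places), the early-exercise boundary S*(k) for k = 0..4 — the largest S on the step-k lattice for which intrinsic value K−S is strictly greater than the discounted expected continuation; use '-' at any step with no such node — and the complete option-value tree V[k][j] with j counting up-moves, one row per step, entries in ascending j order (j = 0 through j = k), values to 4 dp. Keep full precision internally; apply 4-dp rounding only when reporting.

price = 9.8631
boundary = - - - 92.0391 103.9878
tree:
9.8631
15.2029 4.2136
22.7076 7.2720 0.9680
32.5209 12.3563 1.8783 0.0000
43.0966 20.5722 3.6447 0.0000 0.0000
52.4571 32.5209 7.0724 0.0000 0.0000 0.0000

Δt=0.14920  u=1.12982  d=0.88510  q=0.48296  discount=0.99672
step 5 (expiry): payoffs max(K−S,0) = 52.4571 32.5209 7.0724 0.0000 0.0000 0.0000
step 4: (k=4,j=0): S=81.4634, (K−S)⁺=43.0966, hold=42.6884 ⇒ V=43.0966 exercise | (k=4,j=1): S=103.9878, (K−S)⁺=20.5722, hold=20.1640 ⇒ V=20.5722 exercise | (k=4,j=2): S=132.7400, (K−S)⁺=0.0000, hold=3.6447 ⇒ V=3.6447 continue | (k=4,j=3): S=169.4421, (K−S)⁺=0.0000, hold=0.0000 ⇒ V=0.0000 continue | (k=4,j=4): S=216.2922, (K−S)⁺=0.0000, hold=0.0000 ⇒ V=0.0000 continue  boundary S*=103.9878
step 3: (k=3,j=0): S=92.0391, (K−S)⁺=32.5209, hold=32.1127 ⇒ V=32.5209 exercise | (k=3,j=1): S=117.4876, (K−S)⁺=7.0724, hold=12.3563 ⇒ V=12.3563 continue | (k=3,j=2): S=149.9725, (K−S)⁺=0.0000, hold=1.8783 ⇒ V=1.8783 continue | (k=3,j=3): S=191.4393, (K−S)⁺=0.0000, hold=0.0000 ⇒ V=0.0000 continue  boundary S*=92.0391
step 2: (k=2,j=0): S=103.9878, (K−S)⁺=20.5722, hold=22.7076 ⇒ V=22.7076 continue | (k=2,j=1): S=132.7400, (K−S)⁺=0.0000, hold=7.2720 ⇒ V=7.2720 continue | (k=2,j=2): S=169.4421, (K−S)⁺=0.0000, hold=0.9680 ⇒ V=0.9680 continue  boundary S*=-
step 1: (k=1,j=0): S=117.4876, (K−S)⁺=7.0724, hold=15.2029 ⇒ V=15.2029 continue | (k=1,j=1): S=149.9725, (K−S)⁺=0.0000, hold=4.2136 ⇒ V=4.2136 continue  boundary S*=-
step 0: (k=0,j=0): S=132.7400, (K−S)⁺=0.0000, hold=9.8631 ⇒ V=9.8631 continue  boundary S*=-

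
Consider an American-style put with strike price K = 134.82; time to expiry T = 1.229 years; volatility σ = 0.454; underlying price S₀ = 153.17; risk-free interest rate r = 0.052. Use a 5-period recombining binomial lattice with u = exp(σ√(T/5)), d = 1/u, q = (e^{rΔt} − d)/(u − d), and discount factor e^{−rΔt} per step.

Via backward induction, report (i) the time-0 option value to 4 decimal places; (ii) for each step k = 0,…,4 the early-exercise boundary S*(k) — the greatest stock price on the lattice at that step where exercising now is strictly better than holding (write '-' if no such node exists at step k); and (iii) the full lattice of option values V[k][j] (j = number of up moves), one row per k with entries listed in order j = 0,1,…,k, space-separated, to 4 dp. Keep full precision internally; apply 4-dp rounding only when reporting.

price = 17.7039
boundary = - - - 77.9676 97.6489
tree:
17.7039
27.0587 7.7339
40.0689 13.2595 1.7708
56.8524 22.4081 3.3989 0.0000
72.5669 37.1711 6.5238 0.0000 0.0000
85.1141 56.8524 12.5217 0.0000 0.0000 0.0000

params: Δt=0.24580 u=1.25243 d=0.79845 q=0.47230 e^(-rΔt)=0.98730
t_5 payoffs: 85.1141 56.8524 12.5217 0.0000 0.0000 0.0000
t_4: node(4,0) S=62.2531 payoff=72.5669 vs cont=70.8547 → 72.5669 [stop]  node(4,1) S=97.6489 payoff=37.1711 vs cont=35.4589 → 37.1711 [stop]  node(4,2) S=153.1700 payoff=0.0000 vs cont=6.5238 → 6.5238 [wait]  node(4,3) S=240.2593 payoff=0.0000 vs cont=0.0000 → 0.0000 [wait]  node(4,4) S=376.8657 payoff=0.0000 vs cont=0.0000 → 0.0000 [wait]  ⇒ S*(4)=97.6489
t_3: node(3,0) S=77.9676 payoff=56.8524 vs cont=55.1402 → 56.8524 [stop]  node(3,1) S=122.2983 payoff=12.5217 vs cont=22.4081 → 22.4081 [wait]  node(3,2) S=191.8346 payoff=0.0000 vs cont=3.3989 → 3.3989 [wait]  node(3,3) S=300.9078 payoff=0.0000 vs cont=0.0000 → 0.0000 [wait]  ⇒ S*(3)=77.9676
t_2: node(2,0) S=97.6489 payoff=37.1711 vs cont=40.0689 → 40.0689 [wait]  node(2,1) S=153.1700 payoff=0.0000 vs cont=13.2595 → 13.2595 [wait]  node(2,2) S=240.2593 payoff=0.0000 vs cont=1.7708 → 1.7708 [wait]  ⇒ S*(2)=-
t_1: node(1,0) S=122.2983 payoff=12.5217 vs cont=27.0587 → 27.0587 [wait]  node(1,1) S=191.8346 payoff=0.0000 vs cont=7.7339 → 7.7339 [wait]  ⇒ S*(1)=-
t_0: node(0,0) S=153.1700 payoff=0.0000 vs cont=17.7039 → 17.7039 [wait]  ⇒ S*(0)=-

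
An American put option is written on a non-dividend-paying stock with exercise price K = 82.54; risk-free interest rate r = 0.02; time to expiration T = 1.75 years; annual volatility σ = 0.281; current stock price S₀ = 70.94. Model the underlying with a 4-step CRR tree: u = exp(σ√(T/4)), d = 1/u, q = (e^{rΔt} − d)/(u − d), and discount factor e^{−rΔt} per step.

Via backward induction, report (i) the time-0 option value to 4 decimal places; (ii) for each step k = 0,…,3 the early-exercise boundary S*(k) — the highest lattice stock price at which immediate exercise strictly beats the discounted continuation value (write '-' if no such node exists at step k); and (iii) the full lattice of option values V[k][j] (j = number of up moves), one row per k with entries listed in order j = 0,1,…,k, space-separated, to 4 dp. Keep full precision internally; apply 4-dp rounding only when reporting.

price = 17.1282
boundary = - - 48.9161 58.9076
tree:
17.1282
24.5650 9.2955
33.6239 15.0917 3.1158
41.9207 23.6324 6.0119 0.0000
48.8103 33.6239 11.6000 0.0000 0.0000

Δt=0.43750, u=1.20426, d=0.83039, q=0.47717, disc=e^(-rΔt)=0.99129
k=4 terminal: V=max(K-S,0) → 48.8103 33.6239 11.6000 0.0000 0.0000
k=3: j=0 S=40.6193 intr=41.9207 cont=41.2017 V=41.9207[EX]; j=1 S=58.9076 intr=23.6324 cont=22.9133 V=23.6324[EX]; j=2 S=85.4301 intr=0.0000 cont=6.0119 V=6.0119[hold]; j=3 S=123.8940 intr=0.0000 cont=0.0000 V=0.0000[hold]  S*(3)=58.9076
k=2: j=0 S=48.9161 intr=33.6239 cont=32.9048 V=33.6239[EX]; j=1 S=70.9400 intr=11.6000 cont=15.0917 V=15.0917[hold]; j=2 S=102.8799 intr=0.0000 cont=3.1158 V=3.1158[hold]  S*(2)=48.9161
k=1: j=0 S=58.9076 intr=23.6324 cont=24.5650 V=24.5650[hold]; j=1 S=85.4301 intr=0.0000 cont=9.2955 V=9.2955[hold]  S*(1)=-
k=0: j=0 S=70.9400 intr=11.6000 cont=17.1282 V=17.1282[hold]  S*(0)=-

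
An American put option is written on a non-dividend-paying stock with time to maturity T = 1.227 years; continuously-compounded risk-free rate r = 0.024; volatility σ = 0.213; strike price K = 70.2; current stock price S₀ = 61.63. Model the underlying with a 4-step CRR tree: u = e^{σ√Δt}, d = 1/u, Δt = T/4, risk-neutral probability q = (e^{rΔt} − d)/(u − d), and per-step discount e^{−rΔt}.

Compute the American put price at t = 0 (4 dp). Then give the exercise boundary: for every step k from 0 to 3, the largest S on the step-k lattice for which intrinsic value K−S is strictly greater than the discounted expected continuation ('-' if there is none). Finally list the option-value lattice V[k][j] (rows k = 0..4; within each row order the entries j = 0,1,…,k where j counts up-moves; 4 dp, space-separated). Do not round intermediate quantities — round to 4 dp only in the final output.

Δt=0.30675  u=1.12521  d=0.88872  q=0.50179  discount=0.99267
step 4 (expiry): payoffs max(K−S,0) = 31.7535 21.5229 8.5700 0.0000 0.0000
step 3: (k=3,j=0): S=43.2604, (K−S)⁺=26.9396, hold=26.4246 ⇒ V=26.9396 exercise | (k=3,j=1): S=54.7720, (K−S)⁺=15.4280, hold=14.9131 ⇒ V=15.4280 exercise | (k=3,j=2): S=69.3467, (K−S)⁺=0.8533, hold=4.2384 ⇒ V=4.2384 continue | (k=3,j=3): S=87.7998, (K−S)⁺=0.0000, hold=0.0000 ⇒ V=0.0000 continue  boundary S*=54.7720
step 2: (k=2,j=0): S=48.6771, (K−S)⁺=21.5229, hold=21.0080 ⇒ V=21.5229 exercise | (k=2,j=1): S=61.6300, (K−S)⁺=8.5700, hold=9.7412 ⇒ V=9.7412 continue | (k=2,j=2): S=78.0297, (K−S)⁺=0.0000, hold=2.0961 ⇒ V=2.0961 continue  boundary S*=48.6771
step 1: (k=1,j=0): S=54.7720, (K−S)⁺=15.4280, hold=15.4965 ⇒ V=15.4965 continue | (k=1,j=1): S=69.3467, (K−S)⁺=0.8533, hold=5.8617 ⇒ V=5.8617 continue  boundary S*=-
step 0: (k=0,j=0): S=61.6300, (K−S)⁺=8.5700, hold=10.5837 ⇒ V=10.5837 continue  boundary S*=-

price = 10.5837
boundary = - - 48.6771 54.7720
tree:
10.5837
15.4965 5.8617
21.5229 9.7412 2.0961
26.9396 15.4280 4.2384 0.0000
31.7535 21.5229 8.5700 0.0000 0.0000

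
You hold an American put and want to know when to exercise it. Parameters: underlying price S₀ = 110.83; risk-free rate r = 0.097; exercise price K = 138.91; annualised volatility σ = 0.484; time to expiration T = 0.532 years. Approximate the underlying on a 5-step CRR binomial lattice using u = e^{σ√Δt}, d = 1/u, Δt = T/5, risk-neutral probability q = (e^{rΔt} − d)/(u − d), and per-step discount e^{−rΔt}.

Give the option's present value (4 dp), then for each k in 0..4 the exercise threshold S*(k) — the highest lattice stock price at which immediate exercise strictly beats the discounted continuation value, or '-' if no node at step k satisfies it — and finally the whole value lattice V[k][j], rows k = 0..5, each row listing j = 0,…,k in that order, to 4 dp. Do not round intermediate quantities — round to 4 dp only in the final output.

price = 31.8013
boundary = - 94.6439 80.8217 94.6439 110.8300
tree:
31.8013
44.2661 19.6683
58.0883 30.1643 9.3022
69.8919 44.2661 16.3156 2.2948
79.9716 58.0883 28.0800 4.5762 0.0000
88.5792 69.8919 44.2661 9.1257 0.0000 0.0000

Δt=0.10640, u=1.17102, d=0.85396, q=0.49333, disc=e^(-rΔt)=0.98973
k=5 terminal: V=max(K-S,0) → 88.5792 69.8919 44.2661 9.1257 0.0000 0.0000
k=4: j=0 S=58.9384 intr=79.9716 cont=78.5453 V=79.9716[EX]; j=1 S=80.8217 intr=58.0883 cont=56.6620 V=58.0883[EX]; j=2 S=110.8300 intr=28.0800 cont=26.6537 V=28.0800[EX]; j=3 S=151.9801 intr=0.0000 cont=4.5762 V=4.5762[hold]; j=4 S=208.4088 intr=0.0000 cont=0.0000 V=0.0000[hold]  S*(4)=110.8300
k=3: j=0 S=69.0181 intr=69.8919 cont=68.4656 V=69.8919[EX]; j=1 S=94.6439 intr=44.2661 cont=42.8398 V=44.2661[EX]; j=2 S=129.7843 intr=9.1257 cont=16.3156 V=16.3156[hold]; j=3 S=177.9719 intr=0.0000 cont=2.2948 V=2.2948[hold]  S*(3)=94.6439
k=2: j=0 S=80.8217 intr=58.0883 cont=56.6620 V=58.0883[EX]; j=1 S=110.8300 intr=28.0800 cont=30.1643 V=30.1643[hold]; j=2 S=151.9801 intr=0.0000 cont=9.3022 V=9.3022[hold]  S*(2)=80.8217
k=1: j=0 S=94.6439 intr=44.2661 cont=43.8575 V=44.2661[EX]; j=1 S=129.7843 intr=9.1257 cont=19.6683 V=19.6683[hold]  S*(1)=94.6439
k=0: j=0 S=110.8300 intr=28.0800 cont=31.8013 V=31.8013[hold]  S*(0)=-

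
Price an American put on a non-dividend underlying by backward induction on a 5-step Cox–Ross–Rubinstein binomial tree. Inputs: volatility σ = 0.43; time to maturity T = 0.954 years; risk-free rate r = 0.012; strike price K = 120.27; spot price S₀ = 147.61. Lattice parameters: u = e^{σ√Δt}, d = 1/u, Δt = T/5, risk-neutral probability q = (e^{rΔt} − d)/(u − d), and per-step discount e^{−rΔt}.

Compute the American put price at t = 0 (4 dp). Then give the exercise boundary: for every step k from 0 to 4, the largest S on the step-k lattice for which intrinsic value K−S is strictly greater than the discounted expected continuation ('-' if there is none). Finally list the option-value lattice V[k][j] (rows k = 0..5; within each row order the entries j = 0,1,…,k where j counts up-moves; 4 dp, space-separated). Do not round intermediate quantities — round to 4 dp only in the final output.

price = 9.9187
boundary = - - - - 69.6349
tree:
9.9187
15.7763 3.0711
24.4073 5.6922 0.0000
36.2788 10.5506 0.0000 0.0000
50.6351 19.5557 0.0000 0.0000 0.0000
62.5595 36.2468 0.0000 0.0000 0.0000 0.0000

params: Δt=0.19080 u=1.20662 d=0.82876 q=0.45925 e^(-rΔt)=0.99771
t_5 payoffs: 62.5595 36.2468 0.0000 0.0000 0.0000 0.0000
t_4: node(4,0) S=69.6349 payoff=50.6351 vs cont=50.3600 → 50.6351 [stop]  node(4,1) S=101.3845 payoff=18.8855 vs cont=19.5557 → 19.5557 [wait]  node(4,2) S=147.6100 payoff=0.0000 vs cont=0.0000 → 0.0000 [wait]  node(4,3) S=214.9117 payoff=0.0000 vs cont=0.0000 → 0.0000 [wait]  node(4,4) S=312.8992 payoff=0.0000 vs cont=0.0000 → 0.0000 [wait]  ⇒ S*(4)=69.6349
t_3: node(3,0) S=84.0232 payoff=36.2468 vs cont=36.2788 → 36.2788 [wait]  node(3,1) S=122.3330 payoff=0.0000 vs cont=10.5506 → 10.5506 [wait]  node(3,2) S=178.1099 payoff=0.0000 vs cont=0.0000 → 0.0000 [wait]  node(3,3) S=259.3178 payoff=0.0000 vs cont=0.0000 → 0.0000 [wait]  ⇒ S*(3)=-
t_2: node(2,0) S=101.3845 payoff=18.8855 vs cont=24.4073 → 24.4073 [wait]  node(2,1) S=147.6100 payoff=0.0000 vs cont=5.6922 → 5.6922 [wait]  node(2,2) S=214.9117 payoff=0.0000 vs cont=0.0000 → 0.0000 [wait]  ⇒ S*(2)=-
t_1: node(1,0) S=122.3330 payoff=0.0000 vs cont=15.7763 → 15.7763 [wait]  node(1,1) S=178.1099 payoff=0.0000 vs cont=3.0711 → 3.0711 [wait]  ⇒ S*(1)=-
t_0: node(0,0) S=147.6100 payoff=0.0000 vs cont=9.9187 → 9.9187 [wait]  ⇒ S*(0)=-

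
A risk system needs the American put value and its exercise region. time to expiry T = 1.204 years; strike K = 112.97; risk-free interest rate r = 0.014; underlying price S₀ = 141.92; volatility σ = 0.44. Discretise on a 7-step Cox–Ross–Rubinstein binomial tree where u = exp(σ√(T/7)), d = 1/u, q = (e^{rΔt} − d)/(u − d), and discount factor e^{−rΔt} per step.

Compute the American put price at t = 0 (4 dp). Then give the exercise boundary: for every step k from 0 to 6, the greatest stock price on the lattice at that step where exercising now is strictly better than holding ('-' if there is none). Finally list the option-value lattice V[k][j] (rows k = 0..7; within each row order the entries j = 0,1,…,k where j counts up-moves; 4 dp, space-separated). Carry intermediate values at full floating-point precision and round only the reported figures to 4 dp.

Δt=0.17200  u=1.20019  d=0.83320  q=0.46108  discount=0.99759
step 7 (expiry): payoffs max(K−S,0) = 73.4068 55.9809 30.8796 0.0000 0.0000 0.0000 0.0000 0.0000
step 6: (k=6,j=0): S=47.4834, (K−S)⁺=65.4866, hold=65.2149 ⇒ V=65.4866 exercise | (k=6,j=1): S=68.3978, (K−S)⁺=44.5722, hold=44.3005 ⇒ V=44.5722 exercise | (k=6,j=2): S=98.5242, (K−S)⁺=14.4458, hold=16.6017 ⇒ V=16.6017 continue | (k=6,j=3): S=141.9200, (K−S)⁺=0.0000, hold=0.0000 ⇒ V=0.0000 continue | (k=6,j=4): S=204.4299, (K−S)⁺=0.0000, hold=0.0000 ⇒ V=0.0000 continue | (k=6,j=5): S=294.4727, (K−S)⁺=0.0000, hold=0.0000 ⇒ V=0.0000 continue | (k=6,j=6): S=424.1756, (K−S)⁺=0.0000, hold=0.0000 ⇒ V=0.0000 continue  boundary S*=68.3978
step 5: (k=5,j=0): S=56.9891, (K−S)⁺=55.9809, hold=55.7092 ⇒ V=55.9809 exercise | (k=5,j=1): S=82.0904, (K−S)⁺=30.8796, hold=31.5995 ⇒ V=31.5995 continue | (k=5,j=2): S=118.2478, (K−S)⁺=0.0000, hold=8.9256 ⇒ V=8.9256 continue | (k=5,j=3): S=170.3311, (K−S)⁺=0.0000, hold=0.0000 ⇒ V=0.0000 continue | (k=5,j=4): S=245.3549, (K−S)⁺=0.0000, hold=0.0000 ⇒ V=0.0000 continue | (k=5,j=5): S=353.4235, (K−S)⁺=0.0000, hold=0.0000 ⇒ V=0.0000 continue  boundary S*=56.9891
step 4: (k=4,j=0): S=68.3978, (K−S)⁺=44.5722, hold=44.6316 ⇒ V=44.6316 continue | (k=4,j=1): S=98.5242, (K−S)⁺=14.4458, hold=21.0943 ⇒ V=21.0943 continue | (k=4,j=2): S=141.9200, (K−S)⁺=0.0000, hold=4.7986 ⇒ V=4.7986 continue | (k=4,j=3): S=204.4299, (K−S)⁺=0.0000, hold=0.0000 ⇒ V=0.0000 continue | (k=4,j=4): S=294.4727, (K−S)⁺=0.0000, hold=0.0000 ⇒ V=0.0000 continue  boundary S*=-
step 3: (k=3,j=0): S=82.0904, (K−S)⁺=30.8796, hold=33.6979 ⇒ V=33.6979 continue | (k=3,j=1): S=118.2478, (K−S)⁺=0.0000, hold=13.5481 ⇒ V=13.5481 continue | (k=3,j=2): S=170.3311, (K−S)⁺=0.0000, hold=2.5799 ⇒ V=2.5799 continue | (k=3,j=3): S=245.3549, (K−S)⁺=0.0000, hold=0.0000 ⇒ V=0.0000 continue  boundary S*=-
step 2: (k=2,j=0): S=98.5242, (K−S)⁺=14.4458, hold=24.3486 ⇒ V=24.3486 continue | (k=2,j=1): S=141.9200, (K−S)⁺=0.0000, hold=8.4705 ⇒ V=8.4705 continue | (k=2,j=2): S=204.4299, (K−S)⁺=0.0000, hold=1.3870 ⇒ V=1.3870 continue  boundary S*=-
step 1: (k=1,j=0): S=118.2478, (K−S)⁺=0.0000, hold=16.9866 ⇒ V=16.9866 continue | (k=1,j=1): S=170.3311, (K−S)⁺=0.0000, hold=5.1920 ⇒ V=5.1920 continue  boundary S*=-
step 0: (k=0,j=0): S=141.9200, (K−S)⁺=0.0000, hold=11.5206 ⇒ V=11.5206 continue  boundary S*=-

price = 11.5206
boundary = - - - - - 56.9891 68.3978
tree:
11.5206
16.9866 5.1920
24.3486 8.4705 1.3870
33.6979 13.5481 2.5799 0.0000
44.6316 21.0943 4.7986 0.0000 0.0000
55.9809 31.5995 8.9256 0.0000 0.0000 0.0000
65.4866 44.5722 16.6017 0.0000 0.0000 0.0000 0.0000
73.4068 55.9809 30.8796 0.0000 0.0000 0.0000 0.0000 0.0000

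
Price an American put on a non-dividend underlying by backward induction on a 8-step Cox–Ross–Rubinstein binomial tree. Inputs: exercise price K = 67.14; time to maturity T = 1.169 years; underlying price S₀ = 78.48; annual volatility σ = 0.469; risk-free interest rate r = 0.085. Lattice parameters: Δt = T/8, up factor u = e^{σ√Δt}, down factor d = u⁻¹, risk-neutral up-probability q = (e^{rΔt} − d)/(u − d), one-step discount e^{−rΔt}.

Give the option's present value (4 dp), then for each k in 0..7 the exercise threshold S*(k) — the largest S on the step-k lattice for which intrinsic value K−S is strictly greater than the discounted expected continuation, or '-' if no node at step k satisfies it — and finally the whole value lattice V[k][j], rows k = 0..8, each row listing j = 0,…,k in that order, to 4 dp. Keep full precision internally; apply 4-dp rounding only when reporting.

params: Δt=0.14613 u=1.19636 d=0.83587 q=0.48997 e^(-rΔt)=0.98766
t_8 payoffs: 48.4387 40.3734 28.8297 12.3076 0.0000 0.0000 0.0000 0.0000 0.0000
t_7: node(7,0) S=22.3734 payoff=44.7666 vs cont=43.9378 → 44.7666 [stop]  node(7,1) S=32.0224 payoff=35.1176 vs cont=34.2888 → 35.1176 [stop]  node(7,2) S=45.8328 payoff=21.3072 vs cont=20.4784 → 21.3072 [stop]  node(7,3) S=65.5991 payoff=1.5409 vs cont=6.1998 → 6.1998 [wait]  node(7,4) S=93.8901 payoff=0.0000 vs cont=0.0000 → 0.0000 [wait]  node(7,5) S=134.3822 payoff=0.0000 vs cont=0.0000 → 0.0000 [wait]  node(7,6) S=192.3373 payoff=0.0000 vs cont=0.0000 → 0.0000 [wait]  node(7,7) S=275.2867 payoff=0.0000 vs cont=0.0000 → 0.0000 [wait]  ⇒ S*(7)=45.8328
t_6: node(6,0) S=26.7666 payoff=40.3734 vs cont=39.5446 → 40.3734 [stop]  node(6,1) S=38.3103 payoff=28.8297 vs cont=28.0010 → 28.8297 [stop]  node(6,2) S=54.8324 payoff=12.3076 vs cont=13.7334 → 13.7334 [wait]  node(6,3) S=78.4800 payoff=0.0000 vs cont=3.1230 → 3.1230 [wait]  node(6,4) S=112.3261 payoff=0.0000 vs cont=0.0000 → 0.0000 [wait]  node(6,5) S=160.7691 payoff=0.0000 vs cont=0.0000 → 0.0000 [wait]  node(6,6) S=230.1041 payoff=0.0000 vs cont=0.0000 → 0.0000 [wait]  ⇒ S*(6)=38.3103
t_5: node(5,0) S=32.0224 payoff=35.1176 vs cont=34.2888 → 35.1176 [stop]  node(5,1) S=45.8328 payoff=21.3072 vs cont=21.1684 → 21.3072 [stop]  node(5,2) S=65.5991 payoff=1.5409 vs cont=8.4293 → 8.4293 [wait]  node(5,3) S=93.8901 payoff=0.0000 vs cont=1.5732 → 1.5732 [wait]  node(5,4) S=134.3822 payoff=0.0000 vs cont=0.0000 → 0.0000 [wait]  node(5,5) S=192.3373 payoff=0.0000 vs cont=0.0000 → 0.0000 [wait]  ⇒ S*(5)=45.8328
t_4: node(4,0) S=38.3103 payoff=28.8297 vs cont=28.0010 → 28.8297 [stop]  node(4,1) S=54.8324 payoff=12.3076 vs cont=14.8123 → 14.8123 [wait]  node(4,2) S=78.4800 payoff=0.0000 vs cont=5.0074 → 5.0074 [wait]  node(4,3) S=112.3261 payoff=0.0000 vs cont=0.7925 → 0.7925 [wait]  node(4,4) S=160.7691 payoff=0.0000 vs cont=0.0000 → 0.0000 [wait]  ⇒ S*(4)=38.3103
t_3: node(3,0) S=45.8328 payoff=21.3072 vs cont=21.6905 → 21.6905 [wait]  node(3,1) S=65.5991 payoff=1.5409 vs cont=9.8847 → 9.8847 [wait]  node(3,2) S=93.8901 payoff=0.0000 vs cont=2.9059 → 2.9059 [wait]  node(3,3) S=134.3822 payoff=0.0000 vs cont=0.3992 → 0.3992 [wait]  ⇒ S*(3)=-
t_2: node(2,0) S=54.8324 payoff=12.3076 vs cont=15.7097 → 15.7097 [wait]  node(2,1) S=78.4800 payoff=0.0000 vs cont=6.3855 → 6.3855 [wait]  node(2,2) S=112.3261 payoff=0.0000 vs cont=1.6570 → 1.6570 [wait]  ⇒ S*(2)=-
t_1: node(1,0) S=65.5991 payoff=1.5409 vs cont=11.0036 → 11.0036 [wait]  node(1,1) S=93.8901 payoff=0.0000 vs cont=4.0184 → 4.0184 [wait]  ⇒ S*(1)=-
t_0: node(0,0) S=78.4800 payoff=0.0000 vs cont=7.4875 → 7.4875 [wait]  ⇒ S*(0)=-

price = 7.4875
boundary = - - - - 38.3103 45.8328 38.3103 45.8328
tree:
7.4875
11.0036 4.0184
15.7097 6.3855 1.6570
21.6905 9.8847 2.9059 0.3992
28.8297 14.8123 5.0074 0.7925 0.0000
35.1176 21.3072 8.4293 1.5732 0.0000 0.0000
40.3734 28.8297 13.7334 3.1230 0.0000 0.0000 0.0000
44.7666 35.1176 21.3072 6.1998 0.0000 0.0000 0.0000 0.0000
48.4387 40.3734 28.8297 12.3076 0.0000 0.0000 0.0000 0.0000 0.0000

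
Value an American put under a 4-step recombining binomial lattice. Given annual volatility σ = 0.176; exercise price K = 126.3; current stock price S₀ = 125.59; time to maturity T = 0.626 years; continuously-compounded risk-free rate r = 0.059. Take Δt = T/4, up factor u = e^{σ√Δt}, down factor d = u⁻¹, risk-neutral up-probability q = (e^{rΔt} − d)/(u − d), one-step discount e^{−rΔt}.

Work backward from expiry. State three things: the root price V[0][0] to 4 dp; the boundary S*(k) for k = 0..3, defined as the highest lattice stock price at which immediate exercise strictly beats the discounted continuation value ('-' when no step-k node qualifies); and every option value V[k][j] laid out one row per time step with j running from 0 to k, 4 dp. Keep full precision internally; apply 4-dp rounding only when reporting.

params: Δt=0.15650 u=1.07211 d=0.93274 q=0.54916 e^(-rΔt)=0.99081
t_4 payoffs: 31.2389 17.0355 0.7100 0.0000 0.0000
t_3: node(3,0) S=101.9156 payoff=24.3844 vs cont=23.2235 → 24.3844 [stop]  node(3,1) S=117.1432 payoff=9.1568 vs cont=7.9960 → 9.1568 [stop]  node(3,2) S=134.6459 payoff=0.0000 vs cont=0.3172 → 0.3172 [wait]  node(3,3) S=154.7638 payoff=0.0000 vs cont=0.0000 → 0.0000 [wait]  ⇒ S*(3)=117.1432
t_2: node(2,0) S=109.2645 payoff=17.0355 vs cont=15.8747 → 17.0355 [stop]  node(2,1) S=125.5900 payoff=0.7100 vs cont=4.2629 → 4.2629 [wait]  node(2,2) S=144.3548 payoff=0.0000 vs cont=0.1417 → 0.1417 [wait]  ⇒ S*(2)=109.2645
t_1: node(1,0) S=117.1432 payoff=9.1568 vs cont=9.9292 → 9.9292 [wait]  node(1,1) S=134.6459 payoff=0.0000 vs cont=1.9813 → 1.9813 [wait]  ⇒ S*(1)=-
t_0: node(0,0) S=125.5900 payoff=0.7100 vs cont=5.5134 → 5.5134 [wait]  ⇒ S*(0)=-

price = 5.5134
boundary = - - 109.2645 117.1432
tree:
5.5134
9.9292 1.9813
17.0355 4.2629 0.1417
24.3844 9.1568 0.3172 0.0000
31.2389 17.0355 0.7100 0.0000 0.0000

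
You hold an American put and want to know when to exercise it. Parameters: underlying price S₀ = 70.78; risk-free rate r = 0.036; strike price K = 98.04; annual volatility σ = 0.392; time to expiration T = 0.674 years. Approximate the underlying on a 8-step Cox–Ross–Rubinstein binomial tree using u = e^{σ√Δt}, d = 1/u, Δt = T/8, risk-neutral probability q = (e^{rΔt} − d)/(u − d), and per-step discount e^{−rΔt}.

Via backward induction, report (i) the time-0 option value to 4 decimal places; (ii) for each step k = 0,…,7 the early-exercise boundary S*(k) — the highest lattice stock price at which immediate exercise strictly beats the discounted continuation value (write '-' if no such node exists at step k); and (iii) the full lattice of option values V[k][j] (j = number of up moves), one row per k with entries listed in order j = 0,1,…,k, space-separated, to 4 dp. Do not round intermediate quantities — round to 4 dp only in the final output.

params: Δt=0.08425 u=1.12051 d=0.89245 q=0.48490 e^(-rΔt)=0.99697
t_8 payoffs: 69.5565 62.2779 53.1394 41.6657 27.2600 9.1732 0.0000 0.0000 0.0000
t_7: node(7,0) S=31.9160 payoff=66.1240 vs cont=65.8271 → 66.1240 [stop]  node(7,1) S=40.0717 payoff=57.9683 vs cont=57.6714 → 57.9683 [stop]  node(7,2) S=50.3114 payoff=47.7286 vs cont=47.4317 → 47.7286 [stop]  node(7,3) S=63.1678 payoff=34.8722 vs cont=34.5753 → 34.8722 [stop]  node(7,4) S=79.3095 payoff=18.7305 vs cont=18.4336 → 18.7305 [stop]  node(7,5) S=99.5759 payoff=0.0000 vs cont=4.7107 → 4.7107 [wait]  node(7,6) S=125.0212 payoff=0.0000 vs cont=0.0000 → 0.0000 [wait]  node(7,7) S=156.9686 payoff=0.0000 vs cont=0.0000 → 0.0000 [wait]  ⇒ S*(7)=79.3095
t_6: node(6,0) S=35.7621 payoff=62.2779 vs cont=61.9810 → 62.2779 [stop]  node(6,1) S=44.9006 payoff=53.1394 vs cont=52.8425 → 53.1394 [stop]  node(6,2) S=56.3743 payoff=41.6657 vs cont=41.3688 → 41.6657 [stop]  node(6,3) S=70.7800 payoff=27.2600 vs cont=26.9631 → 27.2600 [stop]  node(6,4) S=88.8668 payoff=9.1732 vs cont=11.8961 → 11.8961 [wait]  node(6,5) S=111.5755 payoff=0.0000 vs cont=2.4191 → 2.4191 [wait]  node(6,6) S=140.0871 payoff=0.0000 vs cont=0.0000 → 0.0000 [wait]  ⇒ S*(6)=70.7800
t_5: node(5,0) S=40.0717 payoff=57.9683 vs cont=57.6714 → 57.9683 [stop]  node(5,1) S=50.3114 payoff=47.7286 vs cont=47.4317 → 47.7286 [stop]  node(5,2) S=63.1678 payoff=34.8722 vs cont=34.5753 → 34.8722 [stop]  node(5,3) S=79.3095 payoff=18.7305 vs cont=19.7500 → 19.7500 [wait]  node(5,4) S=99.5759 payoff=0.0000 vs cont=7.2786 → 7.2786 [wait]  node(5,5) S=125.0212 payoff=0.0000 vs cont=1.2423 → 1.2423 [wait]  ⇒ S*(5)=63.1678
t_4: node(4,0) S=44.9006 payoff=53.1394 vs cont=52.8425 → 53.1394 [stop]  node(4,1) S=56.3743 payoff=41.6657 vs cont=41.3688 → 41.6657 [stop]  node(4,2) S=70.7800 payoff=27.2600 vs cont=27.4559 → 27.4559 [wait]  node(4,3) S=88.8668 payoff=9.1732 vs cont=13.6610 → 13.6610 [wait]  node(4,4) S=111.5755 payoff=0.0000 vs cont=4.3384 → 4.3384 [wait]  ⇒ S*(4)=56.3743
t_3: node(3,0) S=50.3114 payoff=47.7286 vs cont=47.4317 → 47.7286 [stop]  node(3,1) S=63.1678 payoff=34.8722 vs cont=34.6700 → 34.8722 [stop]  node(3,2) S=79.3095 payoff=18.7305 vs cont=20.7038 → 20.7038 [wait]  node(3,3) S=99.5759 payoff=0.0000 vs cont=9.1128 → 9.1128 [wait]  ⇒ S*(3)=63.1678
t_2: node(2,0) S=56.3743 payoff=41.6657 vs cont=41.3688 → 41.6657 [stop]  node(2,1) S=70.7800 payoff=27.2600 vs cont=27.9171 → 27.9171 [wait]  node(2,2) S=88.8668 payoff=9.1732 vs cont=15.0376 → 15.0376 [wait]  ⇒ S*(2)=56.3743
t_1: node(1,0) S=63.1678 payoff=34.8722 vs cont=34.8929 → 34.8929 [wait]  node(1,1) S=79.3095 payoff=18.7305 vs cont=21.6061 → 21.6061 [wait]  ⇒ S*(1)=-
t_0: node(0,0) S=70.7800 payoff=27.2600 vs cont=28.3639 → 28.3639 [wait]  ⇒ S*(0)=-

price = 28.3639
boundary = - - 56.3743 63.1678 56.3743 63.1678 70.7800 79.3095
tree:
28.3639
34.8929 21.6061
41.6657 27.9171 15.0376
47.7286 34.8722 20.7038 9.1128
53.1394 41.6657 27.4559 13.6610 4.3384
57.9683 47.7286 34.8722 19.7500 7.2786 1.2423
62.2779 53.1394 41.6657 27.2600 11.8961 2.4191 0.0000
66.1240 57.9683 47.7286 34.8722 18.7305 4.7107 0.0000 0.0000
69.5565 62.2779 53.1394 41.6657 27.2600 9.1732 0.0000 0.0000 0.0000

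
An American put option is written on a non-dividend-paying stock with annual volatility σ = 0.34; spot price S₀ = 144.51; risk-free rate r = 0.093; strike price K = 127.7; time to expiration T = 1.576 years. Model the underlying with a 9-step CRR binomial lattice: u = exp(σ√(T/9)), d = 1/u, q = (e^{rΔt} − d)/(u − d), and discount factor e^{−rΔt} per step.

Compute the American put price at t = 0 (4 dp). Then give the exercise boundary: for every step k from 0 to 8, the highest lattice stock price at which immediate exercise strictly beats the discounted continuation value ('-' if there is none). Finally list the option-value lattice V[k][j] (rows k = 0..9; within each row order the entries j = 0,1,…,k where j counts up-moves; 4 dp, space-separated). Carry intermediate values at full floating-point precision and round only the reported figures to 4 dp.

Δt=0.17511, u=1.15290, d=0.86738, q=0.52200, disc=e^(-rΔt)=0.98385
k=9 terminal: V=max(K-S,0) → 87.5408 74.3215 56.7510 33.3967 2.3548 0.0000 0.0000 0.0000 0.0000 0.0000
k=8: j=0 S=46.2994 intr=81.4006 cont=79.3378 V=81.4006[EX]; j=1 S=61.5398 intr=66.1602 cont=64.0974 V=66.1602[EX]; j=2 S=81.7969 intr=45.9031 cont=43.8403 V=45.9031[EX]; j=3 S=108.7220 intr=18.9780 cont=16.9152 V=18.9780[EX]; j=4 S=144.5100 intr=0.0000 cont=1.1074 V=1.1074[hold]; j=5 S=192.0784 intr=0.0000 cont=0.0000 V=0.0000[hold]; j=6 S=255.3048 intr=0.0000 cont=0.0000 V=0.0000[hold]; j=7 S=339.3435 intr=0.0000 cont=0.0000 V=0.0000[hold]; j=8 S=451.0452 intr=0.0000 cont=0.0000 V=0.0000[hold]  S*(8)=108.7220
k=7: j=0 S=53.3785 intr=74.3215 cont=72.2587 V=74.3215[EX]; j=1 S=70.9490 intr=56.7510 cont=54.6882 V=56.7510[EX]; j=2 S=94.3033 intr=33.3967 cont=31.3339 V=33.3967[EX]; j=3 S=125.3452 intr=2.3548 cont=9.4938 V=9.4938[hold]; j=4 S=166.6051 intr=0.0000 cont=0.5208 V=0.5208[hold]; j=5 S=221.4464 intr=0.0000 cont=0.0000 V=0.0000[hold]; j=6 S=294.3400 intr=0.0000 cont=0.0000 V=0.0000[hold]; j=7 S=391.2279 intr=0.0000 cont=0.0000 V=0.0000[hold]  S*(7)=94.3033
k=6: j=0 S=61.5398 intr=66.1602 cont=64.0974 V=66.1602[EX]; j=1 S=81.7969 intr=45.9031 cont=43.8403 V=45.9031[EX]; j=2 S=108.7220 intr=18.9780 cont=20.5815 V=20.5815[hold]; j=3 S=144.5100 intr=0.0000 cont=4.7322 V=4.7322[hold]; j=4 S=192.0784 intr=0.0000 cont=0.2449 V=0.2449[hold]; j=5 S=255.3048 intr=0.0000 cont=0.0000 V=0.0000[hold]; j=6 S=339.3435 intr=0.0000 cont=0.0000 V=0.0000[hold]  S*(6)=81.7969
k=5: j=0 S=70.9490 intr=56.7510 cont=54.6882 V=56.7510[EX]; j=1 S=94.3033 intr=33.3967 cont=32.1574 V=33.3967[EX]; j=2 S=125.3452 intr=2.3548 cont=12.1094 V=12.1094[hold]; j=3 S=166.6051 intr=0.0000 cont=2.3513 V=2.3513[hold]; j=4 S=221.4464 intr=0.0000 cont=0.1152 V=0.1152[hold]; j=5 S=294.3400 intr=0.0000 cont=0.0000 V=0.0000[hold]  S*(5)=94.3033
k=4: j=0 S=81.7969 intr=45.9031 cont=43.8403 V=45.9031[EX]; j=1 S=108.7220 intr=18.9780 cont=21.9248 V=21.9248[hold]; j=2 S=144.5100 intr=0.0000 cont=6.9024 V=6.9024[hold]; j=3 S=192.0784 intr=0.0000 cont=1.1649 V=1.1649[hold]; j=4 S=255.3048 intr=0.0000 cont=0.0542 V=0.0542[hold]  S*(4)=81.7969
k=3: j=0 S=94.3033 intr=33.3967 cont=32.8472 V=33.3967[EX]; j=1 S=125.3452 intr=2.3548 cont=13.8557 V=13.8557[hold]; j=2 S=166.6051 intr=0.0000 cont=3.8443 V=3.8443[hold]; j=3 S=221.4464 intr=0.0000 cont=0.5757 V=0.5757[hold]  S*(3)=94.3033
k=2: j=0 S=108.7220 intr=18.9780 cont=22.8217 V=22.8217[hold]; j=1 S=144.5100 intr=0.0000 cont=8.4904 V=8.4904[hold]; j=2 S=192.0784 intr=0.0000 cont=2.1036 V=2.1036[hold]  S*(2)=-
k=1: j=0 S=125.3452 intr=2.3548 cont=15.0930 V=15.0930[hold]; j=1 S=166.6051 intr=0.0000 cont=5.0732 V=5.0732[hold]  S*(1)=-
k=0: j=0 S=144.5100 intr=0.0000 cont=9.7034 V=9.7034[hold]  S*(0)=-

price = 9.7034
boundary = - - - 94.3033 81.7969 94.3033 81.7969 94.3033 108.7220
tree:
9.7034
15.0930 5.0732
22.8217 8.4904 2.1036
33.3967 13.8557 3.8443 0.5757
45.9031 21.9248 6.9024 1.1649 0.0542
56.7510 33.3967 12.1094 2.3513 0.1152 0.0000
66.1602 45.9031 20.5815 4.7322 0.2449 0.0000 0.0000
74.3215 56.7510 33.3967 9.4938 0.5208 0.0000 0.0000 0.0000
81.4006 66.1602 45.9031 18.9780 1.1074 0.0000 0.0000 0.0000 0.0000
87.5408 74.3215 56.7510 33.3967 2.3548 0.0000 0.0000 0.0000 0.0000 0.0000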